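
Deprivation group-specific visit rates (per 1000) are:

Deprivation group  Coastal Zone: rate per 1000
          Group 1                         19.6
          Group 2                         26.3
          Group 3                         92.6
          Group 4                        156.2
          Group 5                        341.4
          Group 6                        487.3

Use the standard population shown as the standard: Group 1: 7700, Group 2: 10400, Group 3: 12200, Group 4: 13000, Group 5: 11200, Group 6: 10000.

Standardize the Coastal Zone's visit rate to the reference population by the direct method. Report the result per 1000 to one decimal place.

190.4

Standard total = 64500; weights = 0.1194, 0.1612, 0.1891, 0.2016, 0.1736, 0.1550.
Standardized rate: 0.1194×19.6 + 0.1612×26.3 + 0.1891×92.6 + 0.2016×156.2 + 0.1736×341.4 + 0.1550×487.3 = 190.4099 per 1000.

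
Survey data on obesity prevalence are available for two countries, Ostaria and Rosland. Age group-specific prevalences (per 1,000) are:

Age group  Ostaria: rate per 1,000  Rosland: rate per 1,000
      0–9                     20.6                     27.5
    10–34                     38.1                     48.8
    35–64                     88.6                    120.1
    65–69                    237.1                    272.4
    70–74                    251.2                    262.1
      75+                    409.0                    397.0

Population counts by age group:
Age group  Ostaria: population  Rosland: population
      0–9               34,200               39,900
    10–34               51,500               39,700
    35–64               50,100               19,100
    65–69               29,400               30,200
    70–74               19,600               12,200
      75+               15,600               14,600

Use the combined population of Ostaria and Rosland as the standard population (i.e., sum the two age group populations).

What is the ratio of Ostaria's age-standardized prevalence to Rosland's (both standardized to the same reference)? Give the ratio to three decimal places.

Combined standard total = 356,100; weights = 0.2081, 0.2561, 0.1943, 0.1674, 0.0893, 0.0848.
Ostaria: 0.2081×20.6 + 0.2561×38.1 + 0.1943×88.6 + 0.1674×237.1 + 0.0893×251.2 + 0.0848×409.0 = 128.0635 per 1,000.
Rosland: 0.2081×27.5 + 0.2561×48.8 + 0.1943×120.1 + 0.1674×272.4 + 0.0893×262.1 + 0.0848×397.0 = 144.2248 per 1,000.
Ratio = 128.0635 ÷ 144.2248 = 0.88794.

0.888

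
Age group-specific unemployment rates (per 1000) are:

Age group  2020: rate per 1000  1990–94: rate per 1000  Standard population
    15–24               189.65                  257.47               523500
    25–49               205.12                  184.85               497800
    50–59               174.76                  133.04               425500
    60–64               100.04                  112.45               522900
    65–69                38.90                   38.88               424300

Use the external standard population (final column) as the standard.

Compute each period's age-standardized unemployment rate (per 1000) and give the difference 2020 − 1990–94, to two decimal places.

Standard total = 2394000; weights = 0.2187, 0.2079, 0.1777, 0.2184, 0.1772.
2020: 0.2187×189.65 + 0.2079×205.12 + 0.1777×174.76 + 0.2184×100.04 + 0.1772×38.90 = 143.9294 per 1000.
1990–94: 0.2187×257.47 + 0.2079×184.85 + 0.1777×133.04 + 0.2184×112.45 + 0.1772×38.88 = 149.8368 per 1000.
Difference = 143.9294 − 149.8368 = -5.9074.

-5.91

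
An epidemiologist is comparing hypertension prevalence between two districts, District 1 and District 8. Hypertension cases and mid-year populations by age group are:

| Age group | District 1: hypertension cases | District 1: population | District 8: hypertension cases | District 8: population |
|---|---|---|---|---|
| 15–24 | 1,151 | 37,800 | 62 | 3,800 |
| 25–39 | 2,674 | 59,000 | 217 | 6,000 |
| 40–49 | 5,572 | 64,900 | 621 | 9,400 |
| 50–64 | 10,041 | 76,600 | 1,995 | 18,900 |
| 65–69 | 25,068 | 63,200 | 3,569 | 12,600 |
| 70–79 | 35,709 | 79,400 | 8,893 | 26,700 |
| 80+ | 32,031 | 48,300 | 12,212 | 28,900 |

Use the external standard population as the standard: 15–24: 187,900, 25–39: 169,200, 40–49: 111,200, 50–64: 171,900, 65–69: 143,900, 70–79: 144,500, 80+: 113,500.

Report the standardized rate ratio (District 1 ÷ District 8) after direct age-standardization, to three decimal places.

1.416

Age-specific rates per 1,000 for District 1: 30.450, 45.322, 85.855, 131.084, 396.646, 449.736, 663.168.
For District 8: 16.316, 36.167, 66.064, 105.556, 283.254, 333.071, 422.561.
Standard total = 1,042,100; weights = 0.1803, 0.1624, 0.1067, 0.1650, 0.1381, 0.1387, 0.1089.
District 1: 0.1803×30.450 + 0.1624×45.322 + 0.1067×85.855 + 0.1650×131.084 + 0.1381×396.646 + 0.1387×449.736 + 0.1089×663.168 = 232.9949 per 1,000.
District 8: 0.1803×16.316 + 0.1624×36.167 + 0.1067×66.064 + 0.1650×105.556 + 0.1381×283.254 + 0.1387×333.071 + 0.1089×422.561 = 164.5966 per 1,000.
Ratio = 232.9949 ÷ 164.5966 = 1.41555.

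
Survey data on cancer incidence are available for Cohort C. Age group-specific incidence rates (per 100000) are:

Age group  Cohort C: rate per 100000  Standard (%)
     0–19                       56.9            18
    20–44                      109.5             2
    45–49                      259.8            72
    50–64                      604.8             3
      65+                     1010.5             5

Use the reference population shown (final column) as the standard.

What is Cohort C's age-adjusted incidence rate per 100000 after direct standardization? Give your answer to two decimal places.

268.16

Standard weights: 0.18, 0.02, 0.72, 0.03, 0.05.
Standardized rate: 0.1800×56.9 + 0.0200×109.5 + 0.7200×259.8 + 0.0300×604.8 + 0.0500×1010.5 = 268.1570 per 100000.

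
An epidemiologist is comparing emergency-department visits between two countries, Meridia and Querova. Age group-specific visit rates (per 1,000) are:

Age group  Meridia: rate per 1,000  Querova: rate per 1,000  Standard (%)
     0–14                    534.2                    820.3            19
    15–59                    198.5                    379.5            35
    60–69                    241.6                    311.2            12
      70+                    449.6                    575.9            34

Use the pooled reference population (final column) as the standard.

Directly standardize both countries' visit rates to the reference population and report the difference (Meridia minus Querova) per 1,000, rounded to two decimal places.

-169.00

Standard weights: 0.19, 0.35, 0.12, 0.34.
Meridia: 0.1900×534.2 + 0.3500×198.5 + 0.1200×241.6 + 0.3400×449.6 = 352.8290 per 1,000.
Querova: 0.1900×820.3 + 0.3500×379.5 + 0.1200×311.2 + 0.3400×575.9 = 521.8320 per 1,000.
Difference = 352.8290 − 521.8320 = -169.0030.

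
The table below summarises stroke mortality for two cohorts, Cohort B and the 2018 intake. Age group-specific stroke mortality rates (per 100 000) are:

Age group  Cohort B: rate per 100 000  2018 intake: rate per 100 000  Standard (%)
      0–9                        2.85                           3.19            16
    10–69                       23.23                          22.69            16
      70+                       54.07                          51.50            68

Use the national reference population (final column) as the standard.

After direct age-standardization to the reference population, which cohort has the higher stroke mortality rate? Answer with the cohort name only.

Cohort B

Standard weights: 0.16, 0.16, 0.68.
Cohort B: 0.1600×2.85 + 0.1600×23.23 + 0.6800×54.07 = 40.9404 per 100 000.
The 2018 intake: 0.1600×3.19 + 0.1600×22.69 + 0.6800×51.50 = 39.1608 per 100 000.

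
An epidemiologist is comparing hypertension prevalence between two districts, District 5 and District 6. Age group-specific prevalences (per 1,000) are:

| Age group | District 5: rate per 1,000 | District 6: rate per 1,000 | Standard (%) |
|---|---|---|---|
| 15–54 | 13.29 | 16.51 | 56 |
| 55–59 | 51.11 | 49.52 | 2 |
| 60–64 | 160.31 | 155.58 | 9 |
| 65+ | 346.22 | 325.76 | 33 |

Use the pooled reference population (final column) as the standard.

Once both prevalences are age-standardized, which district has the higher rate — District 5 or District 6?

District 5

Standard weights: 0.56, 0.02, 0.09, 0.33.
District 5: 0.5600×13.29 + 0.0200×51.11 + 0.0900×160.31 + 0.3300×346.22 = 137.1451 per 1,000.
District 6: 0.5600×16.51 + 0.0200×49.52 + 0.0900×155.58 + 0.3300×325.76 = 131.7390 per 1,000.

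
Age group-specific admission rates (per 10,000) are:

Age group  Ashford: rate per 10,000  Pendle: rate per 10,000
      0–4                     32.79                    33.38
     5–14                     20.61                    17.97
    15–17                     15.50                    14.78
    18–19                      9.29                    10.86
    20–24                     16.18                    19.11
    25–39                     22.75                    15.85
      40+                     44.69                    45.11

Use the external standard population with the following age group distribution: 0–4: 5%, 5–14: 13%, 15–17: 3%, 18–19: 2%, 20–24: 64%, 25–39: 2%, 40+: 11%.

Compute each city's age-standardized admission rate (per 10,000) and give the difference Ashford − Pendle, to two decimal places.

-1.48

Standard weights: 0.05, 0.13, 0.03, 0.02, 0.64, 0.02, 0.11.
Ashford: 0.0500×32.79 + 0.1300×20.61 + 0.0300×15.50 + 0.0200×9.29 + 0.6400×16.18 + 0.0200×22.75 + 0.1100×44.69 = 20.6957 per 10,000.
Pendle: 0.0500×33.38 + 0.1300×17.97 + 0.0300×14.78 + 0.0200×10.86 + 0.6400×19.11 + 0.0200×15.85 + 0.1100×45.11 = 22.1752 per 10,000.
Difference = 20.6957 − 22.1752 = -1.4795.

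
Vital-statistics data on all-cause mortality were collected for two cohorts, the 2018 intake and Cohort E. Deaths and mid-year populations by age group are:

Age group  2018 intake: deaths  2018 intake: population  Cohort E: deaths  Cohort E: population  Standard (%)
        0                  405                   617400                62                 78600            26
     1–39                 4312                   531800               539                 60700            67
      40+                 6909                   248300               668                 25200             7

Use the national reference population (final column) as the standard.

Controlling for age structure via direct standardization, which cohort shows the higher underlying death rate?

Cohort E

Age-specific rates per 100000 for the 2018 intake: 65.60, 810.83, 2782.52.
For Cohort E: 78.88, 887.97, 2650.79.
Standard weights: 0.26, 0.67, 0.07.
The 2018 intake: 0.2600×65.60 + 0.6700×810.83 + 0.0700×2782.52 = 755.0887 per 100000.
Cohort E: 0.2600×78.88 + 0.6700×887.97 + 0.0700×2650.79 = 801.0068 per 100000.
The crude rates (831.91 vs 771.43) would put the 2018 intake higher, but that reflects its age composition; once standardized to a common age structure, Cohort E has the higher underlying rate.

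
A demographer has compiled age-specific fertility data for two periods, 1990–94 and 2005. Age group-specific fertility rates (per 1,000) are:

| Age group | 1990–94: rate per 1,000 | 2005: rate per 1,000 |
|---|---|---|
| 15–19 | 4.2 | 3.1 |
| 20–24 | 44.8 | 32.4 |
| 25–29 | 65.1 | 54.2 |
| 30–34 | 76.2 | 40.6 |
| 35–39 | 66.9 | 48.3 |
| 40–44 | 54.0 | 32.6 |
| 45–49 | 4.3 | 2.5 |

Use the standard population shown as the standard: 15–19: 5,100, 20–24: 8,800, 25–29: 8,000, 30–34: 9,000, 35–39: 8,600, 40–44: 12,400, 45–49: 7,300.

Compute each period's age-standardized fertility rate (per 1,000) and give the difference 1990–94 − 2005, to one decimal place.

Standard total = 59,200; weights = 0.0861, 0.1486, 0.1351, 0.1520, 0.1453, 0.2095, 0.1233.
1990–94: 0.0861×4.2 + 0.1486×44.8 + 0.1351×65.1 + 0.1520×76.2 + 0.1453×66.9 + 0.2095×54.0 + 0.1233×4.3 = 48.9627 per 1,000.
2005: 0.0861×3.1 + 0.1486×32.4 + 0.1351×54.2 + 0.1520×40.6 + 0.1453×48.3 + 0.2095×32.6 + 0.1233×2.5 = 32.7331 per 1,000.
Difference = 48.9627 − 32.7331 = 16.2296.

16.2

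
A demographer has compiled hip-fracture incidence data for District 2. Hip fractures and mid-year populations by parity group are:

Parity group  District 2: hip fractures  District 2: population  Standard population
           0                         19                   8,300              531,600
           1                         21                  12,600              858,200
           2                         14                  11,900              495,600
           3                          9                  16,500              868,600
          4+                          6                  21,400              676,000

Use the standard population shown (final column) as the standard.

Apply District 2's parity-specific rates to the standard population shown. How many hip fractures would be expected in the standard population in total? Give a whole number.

3894

Parity-specific rates per 100,000 for District 2: 228.92, 166.67, 117.65, 54.55, 28.04.
Expected hip fractures = Σ (standard pop × parity-specific rate ÷ 100,000)
= 531,600×228.92/100,000 + 858,200×166.67/100,000 + 495,600×117.65/100,000 + 868,600×54.55/100,000 + 676,000×28.04/100,000
= 1216.92 + 1430.33 + 583.06 + 473.78 + 189.53 = 3893.62.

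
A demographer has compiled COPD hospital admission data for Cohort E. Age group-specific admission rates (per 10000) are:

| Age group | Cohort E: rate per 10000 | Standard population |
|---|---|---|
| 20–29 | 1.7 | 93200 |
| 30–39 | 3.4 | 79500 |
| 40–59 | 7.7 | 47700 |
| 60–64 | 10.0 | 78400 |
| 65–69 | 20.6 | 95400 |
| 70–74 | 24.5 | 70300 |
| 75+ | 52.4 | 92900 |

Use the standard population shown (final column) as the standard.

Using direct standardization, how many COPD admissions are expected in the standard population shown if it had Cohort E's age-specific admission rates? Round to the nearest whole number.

1014

Expected COPD admissions = Σ (standard pop × age-specific rate ÷ 10000)
= 93200×1.7/10000 + 79500×3.4/10000 + 47700×7.7/10000 + 78400×10.0/10000 + 95400×20.6/10000 + 70300×24.5/10000 + 92900×52.4/10000
= 15.84 + 27.03 + 36.73 + 78.40 + 196.52 + 172.24 + 486.80 = 1013.56.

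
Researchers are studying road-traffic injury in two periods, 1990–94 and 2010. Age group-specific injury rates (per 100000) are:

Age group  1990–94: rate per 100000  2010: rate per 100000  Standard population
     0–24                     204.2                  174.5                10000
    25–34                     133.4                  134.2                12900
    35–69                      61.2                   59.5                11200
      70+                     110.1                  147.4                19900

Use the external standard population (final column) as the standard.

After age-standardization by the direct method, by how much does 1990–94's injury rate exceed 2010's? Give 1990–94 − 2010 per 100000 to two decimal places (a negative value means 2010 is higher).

-8.08

Standard total = 54000; weights = 0.1852, 0.2389, 0.2074, 0.3685.
1990–94: 0.1852×204.2 + 0.2389×133.4 + 0.2074×61.2 + 0.3685×110.1 = 122.9498 per 100000.
2010: 0.1852×174.5 + 0.2389×134.2 + 0.2074×59.5 + 0.3685×147.4 = 131.0341 per 100000.
Difference = 122.9498 − 131.0341 = -8.0843.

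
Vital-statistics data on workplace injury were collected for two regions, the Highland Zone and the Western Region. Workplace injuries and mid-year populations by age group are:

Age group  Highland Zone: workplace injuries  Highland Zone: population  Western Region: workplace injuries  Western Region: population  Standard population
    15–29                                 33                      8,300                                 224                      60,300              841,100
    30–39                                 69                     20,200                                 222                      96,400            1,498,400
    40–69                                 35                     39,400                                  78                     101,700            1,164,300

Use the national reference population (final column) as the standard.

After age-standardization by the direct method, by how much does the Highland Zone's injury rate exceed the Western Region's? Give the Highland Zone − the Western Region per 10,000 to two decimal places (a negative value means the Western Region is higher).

5.79

Age-specific rates per 10,000 for the Highland Zone: 39.76, 34.16, 8.88.
For the Western Region: 37.15, 23.03, 7.67.
Standard total = 3,503,800; weights = 0.2401, 0.4276, 0.3323.
The Highland Zone: 0.2401×39.76 + 0.4276×34.16 + 0.3323×8.88 = 27.1040 per 10,000.
The Western Region: 0.2401×37.15 + 0.4276×23.03 + 0.3323×7.67 = 21.3144 per 10,000.
Difference = 27.1040 − 21.3144 = 5.7896.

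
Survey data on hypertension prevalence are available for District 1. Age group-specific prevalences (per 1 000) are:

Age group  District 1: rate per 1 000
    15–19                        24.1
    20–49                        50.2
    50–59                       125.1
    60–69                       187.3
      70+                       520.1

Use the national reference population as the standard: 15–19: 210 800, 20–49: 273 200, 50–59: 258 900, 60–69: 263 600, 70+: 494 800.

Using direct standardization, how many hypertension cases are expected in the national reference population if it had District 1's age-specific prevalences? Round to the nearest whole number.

Expected hypertension cases = Σ (standard pop × age-specific rate ÷ 1 000)
= 210 800×24.1/1 000 + 273 200×50.2/1 000 + 258 900×125.1/1 000 + 263 600×187.3/1 000 + 494 800×520.1/1 000
= 5080.28 + 13714.64 + 32388.39 + 49372.28 + 257345.48 = 357901.07.

357901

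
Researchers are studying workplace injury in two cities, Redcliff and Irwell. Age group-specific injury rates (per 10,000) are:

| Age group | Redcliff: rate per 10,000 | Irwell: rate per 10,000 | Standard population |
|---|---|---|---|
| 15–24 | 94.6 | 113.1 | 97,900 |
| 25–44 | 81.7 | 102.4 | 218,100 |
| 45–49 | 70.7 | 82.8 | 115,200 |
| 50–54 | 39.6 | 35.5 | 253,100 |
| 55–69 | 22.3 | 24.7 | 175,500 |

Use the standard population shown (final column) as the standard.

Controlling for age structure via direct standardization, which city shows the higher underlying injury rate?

Irwell

Standard total = 859,800; weights = 0.1139, 0.2537, 0.1340, 0.2944, 0.2041.
Redcliff: 0.1139×94.6 + 0.2537×81.7 + 0.1340×70.7 + 0.2944×39.6 + 0.2041×22.3 = 57.1774 per 10,000.
Irwell: 0.1139×113.1 + 0.2537×102.4 + 0.1340×82.8 + 0.2944×35.5 + 0.2041×24.7 = 65.4389 per 10,000.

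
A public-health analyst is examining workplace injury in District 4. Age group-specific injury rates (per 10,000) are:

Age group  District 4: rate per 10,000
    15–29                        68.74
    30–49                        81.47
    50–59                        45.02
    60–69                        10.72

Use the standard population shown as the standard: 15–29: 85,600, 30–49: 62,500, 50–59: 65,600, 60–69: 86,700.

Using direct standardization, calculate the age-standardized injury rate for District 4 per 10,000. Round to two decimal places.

49.46

Standard total = 300,400; weights = 0.2850, 0.2081, 0.2184, 0.2886.
Standardized rate: 0.2850×68.74 + 0.2081×81.47 + 0.2184×45.02 + 0.2886×10.72 = 49.4632 per 10,000.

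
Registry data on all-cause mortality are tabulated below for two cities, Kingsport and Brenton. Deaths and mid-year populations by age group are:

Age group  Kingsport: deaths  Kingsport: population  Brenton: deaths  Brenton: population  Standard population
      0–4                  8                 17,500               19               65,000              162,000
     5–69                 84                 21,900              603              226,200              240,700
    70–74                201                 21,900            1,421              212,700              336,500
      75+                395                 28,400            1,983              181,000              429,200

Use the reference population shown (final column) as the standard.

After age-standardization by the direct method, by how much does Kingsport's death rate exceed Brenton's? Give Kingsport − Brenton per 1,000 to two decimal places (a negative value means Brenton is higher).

2.07

Age-specific rates per 1,000 for Kingsport: 0.457, 3.836, 9.178, 13.908.
For Brenton: 0.292, 2.666, 6.681, 10.956.
Standard total = 1,168,400; weights = 0.1387, 0.2060, 0.2880, 0.3673.
Kingsport: 0.1387×0.457 + 0.2060×3.836 + 0.2880×9.178 + 0.3673×13.908 = 8.6060 per 1,000.
Brenton: 0.1387×0.292 + 0.2060×2.666 + 0.2880×6.681 + 0.3673×10.956 = 6.5383 per 1,000.
Difference = 8.6060 − 6.5383 = 2.0677.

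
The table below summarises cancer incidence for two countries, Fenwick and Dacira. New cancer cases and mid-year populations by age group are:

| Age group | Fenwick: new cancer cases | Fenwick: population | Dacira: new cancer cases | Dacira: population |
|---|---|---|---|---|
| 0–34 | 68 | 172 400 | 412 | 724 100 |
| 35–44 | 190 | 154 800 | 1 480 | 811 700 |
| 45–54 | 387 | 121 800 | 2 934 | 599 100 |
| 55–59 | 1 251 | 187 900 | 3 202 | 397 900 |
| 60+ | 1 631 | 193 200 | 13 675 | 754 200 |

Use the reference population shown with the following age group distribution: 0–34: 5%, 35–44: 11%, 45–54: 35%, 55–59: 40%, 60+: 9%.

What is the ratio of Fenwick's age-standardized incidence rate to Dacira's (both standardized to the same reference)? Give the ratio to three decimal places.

0.690

Age-specific rates per 100 000 for Fenwick: 39.44, 122.74, 317.73, 665.78, 844.20.
For Dacira: 56.90, 182.33, 489.73, 804.72, 1813.18.
Standard weights: 0.05, 0.11, 0.35, 0.40, 0.09.
Fenwick: 0.0500×39.44 + 0.1100×122.74 + 0.3500×317.73 + 0.4000×665.78 + 0.0900×844.20 = 468.9705 per 100 000.
Dacira: 0.0500×56.90 + 0.1100×182.33 + 0.3500×489.73 + 0.4000×804.72 + 0.0900×1813.18 = 679.3848 per 100 000.
Ratio = 468.9705 ÷ 679.3848 = 0.69029.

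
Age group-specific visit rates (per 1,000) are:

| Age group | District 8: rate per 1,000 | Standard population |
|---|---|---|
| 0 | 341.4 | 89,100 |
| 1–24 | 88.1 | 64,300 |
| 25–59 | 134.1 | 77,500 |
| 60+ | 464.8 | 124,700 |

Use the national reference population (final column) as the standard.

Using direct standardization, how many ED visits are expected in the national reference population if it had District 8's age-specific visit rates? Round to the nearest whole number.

Expected ED visits = Σ (standard pop × age-specific rate ÷ 1,000)
= 89,100×341.4/1,000 + 64,300×88.1/1,000 + 77,500×134.1/1,000 + 124,700×464.8/1,000
= 30418.74 + 5664.83 + 10392.75 + 57960.56 = 104436.88.

104437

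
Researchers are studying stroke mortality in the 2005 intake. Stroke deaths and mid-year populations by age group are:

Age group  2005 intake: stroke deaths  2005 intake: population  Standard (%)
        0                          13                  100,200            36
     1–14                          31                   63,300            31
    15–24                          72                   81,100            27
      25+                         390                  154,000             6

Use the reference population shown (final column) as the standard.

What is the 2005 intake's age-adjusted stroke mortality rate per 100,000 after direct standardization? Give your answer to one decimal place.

Age-specific rates per 100,000 for the 2005 intake: 12.97, 48.97, 88.78, 253.25.
Standard weights: 0.36, 0.31, 0.27, 0.06.
Standardized rate: 0.3600×12.97 + 0.3100×48.97 + 0.2700×88.78 + 0.0600×253.25 = 59.0175 per 100,000.

59.0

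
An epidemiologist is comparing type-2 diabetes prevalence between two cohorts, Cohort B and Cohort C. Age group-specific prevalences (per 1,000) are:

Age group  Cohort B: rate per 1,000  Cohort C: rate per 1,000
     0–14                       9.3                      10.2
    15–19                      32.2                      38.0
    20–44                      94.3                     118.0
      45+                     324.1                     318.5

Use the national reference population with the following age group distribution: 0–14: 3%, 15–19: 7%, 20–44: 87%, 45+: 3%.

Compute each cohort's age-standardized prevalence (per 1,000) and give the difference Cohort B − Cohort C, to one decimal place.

-20.9

Standard weights: 0.03, 0.07, 0.87, 0.03.
Cohort B: 0.0300×9.3 + 0.0700×32.2 + 0.8700×94.3 + 0.0300×324.1 = 94.2970 per 1,000.
Cohort C: 0.0300×10.2 + 0.0700×38.0 + 0.8700×118.0 + 0.0300×318.5 = 115.1810 per 1,000.
Difference = 94.2970 − 115.1810 = -20.8840.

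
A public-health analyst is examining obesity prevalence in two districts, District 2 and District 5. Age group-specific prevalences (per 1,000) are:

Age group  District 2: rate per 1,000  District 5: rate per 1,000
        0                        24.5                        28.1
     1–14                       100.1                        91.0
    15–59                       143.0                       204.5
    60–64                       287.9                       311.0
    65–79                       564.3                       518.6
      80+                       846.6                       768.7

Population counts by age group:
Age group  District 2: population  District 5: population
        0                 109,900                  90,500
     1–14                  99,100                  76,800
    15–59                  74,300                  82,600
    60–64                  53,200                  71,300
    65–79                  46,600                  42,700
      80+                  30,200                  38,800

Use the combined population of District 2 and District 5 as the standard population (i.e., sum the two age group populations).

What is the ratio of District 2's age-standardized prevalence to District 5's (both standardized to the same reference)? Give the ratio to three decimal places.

0.989

Combined standard total = 816,000; weights = 0.2456, 0.2156, 0.1923, 0.1526, 0.1094, 0.0846.
District 2: 0.2456×24.5 + 0.2156×100.1 + 0.1923×143.0 + 0.1526×287.9 + 0.1094×564.3 + 0.0846×846.6 = 232.3591 per 1,000.
District 5: 0.2456×28.1 + 0.2156×91.0 + 0.1923×204.5 + 0.1526×311.0 + 0.1094×518.6 + 0.0846×768.7 = 235.0429 per 1,000.
Ratio = 232.3591 ÷ 235.0429 = 0.98858.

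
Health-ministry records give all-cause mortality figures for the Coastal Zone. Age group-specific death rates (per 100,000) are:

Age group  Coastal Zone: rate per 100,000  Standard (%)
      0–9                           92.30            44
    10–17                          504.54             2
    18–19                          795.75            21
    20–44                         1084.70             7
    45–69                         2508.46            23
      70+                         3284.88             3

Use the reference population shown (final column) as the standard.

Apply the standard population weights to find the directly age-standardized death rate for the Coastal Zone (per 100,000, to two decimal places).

Standard weights: 0.44, 0.02, 0.21, 0.07, 0.23, 0.03.
Standardized rate: 0.4400×92.30 + 0.0200×504.54 + 0.2100×795.75 + 0.0700×1084.70 + 0.2300×2508.46 + 0.0300×3284.88 = 969.2315 per 100,000.

969.23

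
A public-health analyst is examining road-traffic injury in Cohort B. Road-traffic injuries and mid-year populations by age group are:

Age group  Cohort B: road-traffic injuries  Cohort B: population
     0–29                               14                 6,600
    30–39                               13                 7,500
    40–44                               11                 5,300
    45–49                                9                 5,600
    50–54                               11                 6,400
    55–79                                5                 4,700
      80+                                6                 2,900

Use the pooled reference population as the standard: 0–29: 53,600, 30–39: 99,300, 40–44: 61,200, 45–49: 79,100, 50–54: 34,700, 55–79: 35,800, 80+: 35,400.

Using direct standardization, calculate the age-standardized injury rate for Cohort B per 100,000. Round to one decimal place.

Age-specific rates per 100,000 for Cohort B: 212.12, 173.33, 207.55, 160.71, 171.88, 106.38, 206.90.
Standard total = 399,100; weights = 0.1343, 0.2488, 0.1533, 0.1982, 0.0869, 0.0897, 0.0887.
Standardized rate: 0.1343×212.12 + 0.2488×173.33 + 0.1533×207.55 + 0.1982×160.71 + 0.0869×171.88 + 0.0897×106.38 + 0.0887×206.90 = 178.1328 per 100,000.

178.1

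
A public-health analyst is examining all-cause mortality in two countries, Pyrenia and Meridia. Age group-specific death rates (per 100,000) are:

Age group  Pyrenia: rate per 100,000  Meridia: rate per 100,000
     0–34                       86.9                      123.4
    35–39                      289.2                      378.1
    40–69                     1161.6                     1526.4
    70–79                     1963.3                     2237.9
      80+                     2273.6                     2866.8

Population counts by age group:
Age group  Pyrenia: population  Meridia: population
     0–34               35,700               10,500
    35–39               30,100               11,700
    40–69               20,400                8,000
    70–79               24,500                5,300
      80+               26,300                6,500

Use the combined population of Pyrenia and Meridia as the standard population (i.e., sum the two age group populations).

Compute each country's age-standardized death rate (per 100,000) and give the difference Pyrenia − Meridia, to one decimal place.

-242.5

Combined standard total = 179,000; weights = 0.2581, 0.2335, 0.1587, 0.1665, 0.1832.
Pyrenia: 0.2581×86.9 + 0.2335×289.2 + 0.1587×1161.6 + 0.1665×1963.3 + 0.1832×2273.6 = 1017.7274 per 100,000.
Meridia: 0.2581×123.4 + 0.2335×378.1 + 0.1587×1526.4 + 0.1665×2237.9 + 0.1832×2866.8 = 1260.2004 per 100,000.
Difference = 1017.7274 − 1260.2004 = -242.4731.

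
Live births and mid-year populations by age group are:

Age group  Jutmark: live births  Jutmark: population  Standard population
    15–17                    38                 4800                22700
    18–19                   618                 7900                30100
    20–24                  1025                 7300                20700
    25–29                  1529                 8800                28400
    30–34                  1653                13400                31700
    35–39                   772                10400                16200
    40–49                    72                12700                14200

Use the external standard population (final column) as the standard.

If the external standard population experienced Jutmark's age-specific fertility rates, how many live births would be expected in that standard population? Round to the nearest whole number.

Age-specific rates per 1000 for Jutmark: 7.917, 78.228, 140.411, 173.750, 123.358, 74.231, 5.669.
Expected live births = Σ (standard pop × age-specific rate ÷ 1000)
= 22700×7.917/1000 + 30100×78.228/1000 + 20700×140.411/1000 + 28400×173.750/1000 + 31700×123.358/1000 + 16200×74.231/1000 + 14200×5.669/1000
= 179.71 + 2354.66 + 2906.51 + 4934.50 + 3910.46 + 1202.54 + 80.50 = 15568.87.

15569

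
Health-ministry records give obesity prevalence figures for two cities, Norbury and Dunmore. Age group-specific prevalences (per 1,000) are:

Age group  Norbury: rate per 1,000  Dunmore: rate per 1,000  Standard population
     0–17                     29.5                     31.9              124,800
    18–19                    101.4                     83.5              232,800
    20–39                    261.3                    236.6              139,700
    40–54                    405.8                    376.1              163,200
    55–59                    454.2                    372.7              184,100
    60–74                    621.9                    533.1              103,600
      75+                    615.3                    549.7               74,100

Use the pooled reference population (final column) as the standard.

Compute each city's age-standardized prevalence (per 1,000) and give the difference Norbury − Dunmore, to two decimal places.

40.33

Standard total = 1,022,300; weights = 0.1221, 0.2277, 0.1367, 0.1596, 0.1801, 0.1013, 0.0725.
Norbury: 0.1221×29.5 + 0.2277×101.4 + 0.1367×261.3 + 0.1596×405.8 + 0.1801×454.2 + 0.1013×621.9 + 0.0725×615.3 = 316.5983 per 1,000.
Dunmore: 0.1221×31.9 + 0.2277×83.5 + 0.1367×236.6 + 0.1596×376.1 + 0.1801×372.7 + 0.1013×533.1 + 0.0725×549.7 = 276.2677 per 1,000.
Difference = 316.5983 − 276.2677 = 40.3306.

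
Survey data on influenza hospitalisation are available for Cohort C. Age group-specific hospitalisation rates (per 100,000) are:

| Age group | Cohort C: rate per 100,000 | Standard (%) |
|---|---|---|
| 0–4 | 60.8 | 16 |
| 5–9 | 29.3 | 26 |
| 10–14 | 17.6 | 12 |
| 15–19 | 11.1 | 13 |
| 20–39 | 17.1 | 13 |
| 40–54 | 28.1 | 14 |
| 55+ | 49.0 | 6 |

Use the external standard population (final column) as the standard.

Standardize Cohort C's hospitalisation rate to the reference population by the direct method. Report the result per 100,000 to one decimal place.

30.0

Standard weights: 0.16, 0.26, 0.12, 0.13, 0.13, 0.14, 0.06.
Standardized rate: 0.1600×60.8 + 0.2600×29.3 + 0.1200×17.6 + 0.1300×11.1 + 0.1300×17.1 + 0.1400×28.1 + 0.0600×49.0 = 29.9980 per 100,000.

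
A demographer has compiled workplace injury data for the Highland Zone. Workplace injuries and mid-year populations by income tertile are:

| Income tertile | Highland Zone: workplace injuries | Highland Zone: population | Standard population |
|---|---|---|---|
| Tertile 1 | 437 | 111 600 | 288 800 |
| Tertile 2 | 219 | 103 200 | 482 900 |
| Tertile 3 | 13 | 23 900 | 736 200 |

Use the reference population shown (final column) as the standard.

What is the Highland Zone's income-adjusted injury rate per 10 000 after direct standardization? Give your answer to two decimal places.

Income-specific rates per 10 000 for the Highland Zone: 39.16, 21.22, 5.44.
Standard total = 1 507 900; weights = 0.1915, 0.3202, 0.4882.
Standardized rate: 0.1915×39.16 + 0.3202×21.22 + 0.4882×5.44 = 16.9512 per 10 000.

16.95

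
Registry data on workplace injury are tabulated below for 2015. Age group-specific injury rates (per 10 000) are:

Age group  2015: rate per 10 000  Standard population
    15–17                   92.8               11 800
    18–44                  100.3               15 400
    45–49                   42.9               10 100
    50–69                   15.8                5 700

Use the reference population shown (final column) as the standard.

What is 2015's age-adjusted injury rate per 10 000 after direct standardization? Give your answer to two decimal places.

Standard total = 43 000; weights = 0.2744, 0.3581, 0.2349, 0.1326.
Standardized rate: 0.2744×92.8 + 0.3581×100.3 + 0.2349×42.9 + 0.1326×15.8 = 73.5584 per 10 000.

73.56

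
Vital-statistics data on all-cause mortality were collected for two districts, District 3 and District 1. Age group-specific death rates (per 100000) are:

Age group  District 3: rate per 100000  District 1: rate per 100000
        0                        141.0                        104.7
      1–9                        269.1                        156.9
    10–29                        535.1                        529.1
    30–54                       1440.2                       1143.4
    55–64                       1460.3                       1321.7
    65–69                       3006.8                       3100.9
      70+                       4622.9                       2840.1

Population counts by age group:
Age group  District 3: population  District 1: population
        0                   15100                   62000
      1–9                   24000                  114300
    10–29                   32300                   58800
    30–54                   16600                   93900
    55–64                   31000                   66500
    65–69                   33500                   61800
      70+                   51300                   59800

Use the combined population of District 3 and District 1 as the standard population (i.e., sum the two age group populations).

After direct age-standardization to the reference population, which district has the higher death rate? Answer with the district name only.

Combined standard total = 720900; weights = 0.1069, 0.1918, 0.1264, 0.1533, 0.1352, 0.1322, 0.1541.
District 3: 0.1069×141.0 + 0.1918×269.1 + 0.1264×535.1 + 0.1533×1440.2 + 0.1352×1460.3 + 0.1322×3006.8 + 0.1541×4622.9 = 1662.5174 per 100000.
District 1: 0.1069×104.7 + 0.1918×156.9 + 0.1264×529.1 + 0.1533×1143.4 + 0.1352×1321.7 + 0.1322×3100.9 + 0.1541×2840.1 = 1309.8002 per 100000.

District 3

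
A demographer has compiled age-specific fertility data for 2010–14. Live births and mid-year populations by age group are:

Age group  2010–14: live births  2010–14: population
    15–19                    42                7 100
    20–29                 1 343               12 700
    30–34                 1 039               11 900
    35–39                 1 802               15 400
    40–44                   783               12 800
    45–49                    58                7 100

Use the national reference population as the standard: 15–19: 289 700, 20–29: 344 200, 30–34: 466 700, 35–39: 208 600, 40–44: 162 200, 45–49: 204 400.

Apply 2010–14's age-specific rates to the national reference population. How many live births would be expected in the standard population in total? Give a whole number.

Age-specific rates per 1 000 for 2010–14: 5.915, 105.748, 87.311, 117.013, 61.172, 8.169.
Expected live births = Σ (standard pop × age-specific rate ÷ 1 000)
= 289 700×5.915/1 000 + 344 200×105.748/1 000 + 466 700×87.311/1 000 + 208 600×117.013/1 000 + 162 200×61.172/1 000 + 204 400×8.169/1 000
= 1713.72 + 36398.47 + 40748.01 + 24408.91 + 9922.08 + 1669.75 = 114860.93.

114861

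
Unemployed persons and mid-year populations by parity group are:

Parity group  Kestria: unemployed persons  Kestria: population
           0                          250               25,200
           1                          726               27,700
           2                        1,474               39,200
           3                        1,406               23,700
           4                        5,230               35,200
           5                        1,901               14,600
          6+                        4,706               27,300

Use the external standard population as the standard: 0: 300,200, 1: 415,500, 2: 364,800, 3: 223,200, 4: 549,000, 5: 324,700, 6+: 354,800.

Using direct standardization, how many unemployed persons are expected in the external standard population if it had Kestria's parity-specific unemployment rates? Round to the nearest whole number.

Parity-specific rates per 1,000 for Kestria: 9.921, 26.209, 37.602, 59.325, 148.580, 130.205, 172.381.
Expected unemployed persons = Σ (standard pop × parity-specific rate ÷ 1,000)
= 300,200×9.921/1,000 + 415,500×26.209/1,000 + 364,800×37.602/1,000 + 223,200×59.325/1,000 + 549,000×148.580/1,000 + 324,700×130.205/1,000 + 354,800×172.381/1,000
= 2978.17 + 10890.00 + 13717.22 + 13241.32 + 81570.17 + 42277.72 + 61160.76 = 225835.37.

225835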